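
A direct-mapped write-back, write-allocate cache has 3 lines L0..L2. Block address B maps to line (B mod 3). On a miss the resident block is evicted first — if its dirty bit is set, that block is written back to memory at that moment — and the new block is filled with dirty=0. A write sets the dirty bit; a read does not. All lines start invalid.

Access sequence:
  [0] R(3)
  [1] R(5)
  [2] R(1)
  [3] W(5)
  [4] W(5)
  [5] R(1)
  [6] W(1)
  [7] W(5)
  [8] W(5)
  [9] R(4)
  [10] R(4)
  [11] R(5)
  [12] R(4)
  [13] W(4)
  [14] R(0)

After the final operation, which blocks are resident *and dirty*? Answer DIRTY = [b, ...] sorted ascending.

DIRTY = [4, 5]

0: R B3 -> L0 miss  d=-]
1: R B5 -> L2 miss  d=-]
2: R B1 -> L1 miss  d=-]
3: W B5 -> L2 hit  d=D]
4: W B5 -> L2 hit  d=D]
5: R B1 -> L1 hit  d=-]
6: W B1 -> L1 hit  d=D]
7: W B5 -> L2 hit  d=D]
8: W B5 -> L2 hit  d=D]
9: R B4 -> L1 miss wb->B1  d=-]
10: R B4 -> L1 hit  d=-]
11: R B5 -> L2 hit  d=D]
12: R B4 -> L1 hit  d=-]
13: W B4 -> L1 hit  d=D]
14: R B0 -> L0 miss  d=-]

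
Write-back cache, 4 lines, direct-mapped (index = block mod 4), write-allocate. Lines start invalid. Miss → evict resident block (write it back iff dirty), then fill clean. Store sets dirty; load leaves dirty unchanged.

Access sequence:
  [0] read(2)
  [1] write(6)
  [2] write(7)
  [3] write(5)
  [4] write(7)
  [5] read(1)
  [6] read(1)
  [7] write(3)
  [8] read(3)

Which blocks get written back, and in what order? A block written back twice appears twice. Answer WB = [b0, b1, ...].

WB = [5, 7]

0: R B2 → L2 miss [-]
1: W B6 → L2 miss [D]
2: W B7 → L3 miss [D]
3: W B5 → L1 miss [D]
4: W B7 → L3 hit [D]
5: R B1 → L1 miss wb→B5 [-]
6: R B1 → L1 hit [-]
7: W B3 → L3 miss wb→B7 [D]
8: R B3 → L3 hit [D]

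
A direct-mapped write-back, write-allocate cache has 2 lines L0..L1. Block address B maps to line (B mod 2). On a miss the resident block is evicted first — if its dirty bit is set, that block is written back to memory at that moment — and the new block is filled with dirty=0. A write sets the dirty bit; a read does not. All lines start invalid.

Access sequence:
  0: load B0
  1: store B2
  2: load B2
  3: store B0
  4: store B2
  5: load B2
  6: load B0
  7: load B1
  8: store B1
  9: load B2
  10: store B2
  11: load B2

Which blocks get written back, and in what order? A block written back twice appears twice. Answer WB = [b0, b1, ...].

  0 | R B0 → L0 miss [-]
  1 | W B2 → L0 miss [D]
  2 | R B2 → L0 hit [D]
  3 | W B0 → L0 miss wb→B2 [D]
  4 | W B2 → L0 miss wb→B0 [D]
  5 | R B2 → L0 hit [D]
  6 | R B0 → L0 miss wb→B2 [-]
  7 | R B1 → L1 miss [-]
  8 | W B1 → L1 hit [D]
  9 | R B2 → L0 miss [-]
  10 | W B2 → L0 hit [D]
  11 | R B2 → L0 hit [D]

WB = [2, 0, 2]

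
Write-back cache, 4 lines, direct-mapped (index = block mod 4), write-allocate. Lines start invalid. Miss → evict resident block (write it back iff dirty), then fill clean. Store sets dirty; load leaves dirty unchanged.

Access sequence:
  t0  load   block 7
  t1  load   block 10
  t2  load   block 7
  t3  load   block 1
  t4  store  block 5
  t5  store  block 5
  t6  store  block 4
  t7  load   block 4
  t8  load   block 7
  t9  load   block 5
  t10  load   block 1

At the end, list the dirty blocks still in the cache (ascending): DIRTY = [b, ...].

DIRTY = [4]

  0 | R B7 → L3 miss [-]
  1 | R B10 → L2 miss [-]
  2 | R B7 → L3 hit [-]
  3 | R B1 → L1 miss [-]
  4 | W B5 → L1 miss [D]
  5 | W B5 → L1 hit [D]
  6 | W B4 → L0 miss [D]
  7 | R B4 → L0 hit [D]
  8 | R B7 → L3 hit [-]
  9 | R B5 → L1 hit [D]
  10 | R B1 → L1 miss wb→B5 [-]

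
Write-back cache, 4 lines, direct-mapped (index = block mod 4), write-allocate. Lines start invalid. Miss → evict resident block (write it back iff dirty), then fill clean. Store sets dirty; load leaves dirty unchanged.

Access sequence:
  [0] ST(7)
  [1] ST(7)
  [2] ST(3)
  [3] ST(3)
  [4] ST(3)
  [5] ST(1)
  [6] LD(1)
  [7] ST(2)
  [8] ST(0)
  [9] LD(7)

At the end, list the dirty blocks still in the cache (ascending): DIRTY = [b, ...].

DIRTY = [0, 1, 2]

  0 | W B7 → L3 miss [D]
  1 | W B7 → L3 hit [D]
  2 | W B3 → L3 miss wb→B7 [D]
  3 | W B3 → L3 hit [D]
  4 | W B3 → L3 hit [D]
  5 | W B1 → L1 miss [D]
  6 | R B1 → L1 hit [D]
  7 | W B2 → L2 miss [D]
  8 | W B0 → L0 miss [D]
  9 | R B7 → L3 miss wb→B3 [-]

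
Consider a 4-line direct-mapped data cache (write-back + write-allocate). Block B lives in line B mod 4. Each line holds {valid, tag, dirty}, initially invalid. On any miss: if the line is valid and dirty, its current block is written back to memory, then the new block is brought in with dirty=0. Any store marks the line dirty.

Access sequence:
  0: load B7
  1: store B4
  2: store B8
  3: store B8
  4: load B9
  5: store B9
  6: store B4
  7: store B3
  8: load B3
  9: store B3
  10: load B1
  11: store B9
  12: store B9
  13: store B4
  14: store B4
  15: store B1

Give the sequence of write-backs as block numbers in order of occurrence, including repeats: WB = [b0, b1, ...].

0: R B7 → L3 miss [-]
1: W B4 → L0 miss [D]
2: W B8 → L0 miss wb→B4 [D]
3: W B8 → L0 hit [D]
4: R B9 → L1 miss [-]
5: W B9 → L1 hit [D]
6: W B4 → L0 miss wb→B8 [D]
7: W B3 → L3 miss [D]
8: R B3 → L3 hit [D]
9: W B3 → L3 hit [D]
10: R B1 → L1 miss wb→B9 [-]
11: W B9 → L1 miss [D]
12: W B9 → L1 hit [D]
13: W B4 → L0 hit [D]
14: W B4 → L0 hit [D]
15: W B1 → L1 miss wb→B9 [D]

WB = [4, 8, 9, 9]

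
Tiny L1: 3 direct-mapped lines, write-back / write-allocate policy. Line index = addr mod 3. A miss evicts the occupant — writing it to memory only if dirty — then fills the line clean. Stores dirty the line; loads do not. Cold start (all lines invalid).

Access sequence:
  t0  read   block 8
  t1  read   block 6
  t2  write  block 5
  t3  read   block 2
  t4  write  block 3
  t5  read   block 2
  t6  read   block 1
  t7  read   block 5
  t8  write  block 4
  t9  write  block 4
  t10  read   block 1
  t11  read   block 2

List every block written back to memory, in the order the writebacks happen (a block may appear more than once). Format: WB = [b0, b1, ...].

0: R B8 -> L2 miss  d=-]
1: R B6 -> L0 miss  d=-]
2: W B5 -> L2 miss  d=D]
3: R B2 -> L2 miss wb->B5  d=-]
4: W B3 -> L0 miss  d=D]
5: R B2 -> L2 hit  d=-]
6: R B1 -> L1 miss  d=-]
7: R B5 -> L2 miss  d=-]
8: W B4 -> L1 miss  d=D]
9: W B4 -> L1 hit  d=D]
10: R B1 -> L1 miss wb->B4  d=-]
11: R B2 -> L2 miss  d=-]

WB = [5, 4]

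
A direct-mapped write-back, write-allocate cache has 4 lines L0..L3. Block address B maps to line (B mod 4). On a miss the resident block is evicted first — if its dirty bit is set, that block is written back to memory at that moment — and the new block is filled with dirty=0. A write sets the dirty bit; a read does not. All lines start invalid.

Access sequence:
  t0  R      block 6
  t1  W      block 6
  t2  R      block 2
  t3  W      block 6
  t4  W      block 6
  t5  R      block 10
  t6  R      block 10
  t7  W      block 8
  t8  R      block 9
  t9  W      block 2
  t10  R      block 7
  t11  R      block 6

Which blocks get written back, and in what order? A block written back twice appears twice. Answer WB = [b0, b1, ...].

  0 | R B6 → L2 miss [-]
  1 | W B6 → L2 hit [D]
  2 | R B2 → L2 miss wb→B6 [-]
  3 | W B6 → L2 miss [D]
  4 | W B6 → L2 hit [D]
  5 | R B10 → L2 miss wb→B6 [-]
  6 | R B10 → L2 hit [-]
  7 | W B8 → L0 miss [D]
  8 | R B9 → L1 miss [-]
  9 | W B2 → L2 miss [D]
  10 | R B7 → L3 miss [-]
  11 | R B6 → L2 miss wb→B2 [-]

WB = [6, 6, 2]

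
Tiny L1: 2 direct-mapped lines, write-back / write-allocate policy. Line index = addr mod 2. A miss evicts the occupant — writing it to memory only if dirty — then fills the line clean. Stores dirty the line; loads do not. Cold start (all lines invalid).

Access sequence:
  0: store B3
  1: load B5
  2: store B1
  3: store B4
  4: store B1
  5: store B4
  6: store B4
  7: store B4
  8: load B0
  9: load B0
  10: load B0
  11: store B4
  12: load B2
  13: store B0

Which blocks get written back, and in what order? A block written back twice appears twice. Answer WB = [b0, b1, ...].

WB = [3, 4, 4]

0: W B3 -> L1 miss  d=D]
1: R B5 -> L1 miss wb->B3  d=-]
2: W B1 -> L1 miss  d=D]
3: W B4 -> L0 miss  d=D]
4: W B1 -> L1 hit  d=D]
5: W B4 -> L0 hit  d=D]
6: W B4 -> L0 hit  d=D]
7: W B4 -> L0 hit  d=D]
8: R B0 -> L0 miss wb->B4  d=-]
9: R B0 -> L0 hit  d=-]
10: R B0 -> L0 hit  d=-]
11: W B4 -> L0 miss  d=D]
12: R B2 -> L0 miss wb->B4  d=-]
13: W B0 -> L0 miss  d=D]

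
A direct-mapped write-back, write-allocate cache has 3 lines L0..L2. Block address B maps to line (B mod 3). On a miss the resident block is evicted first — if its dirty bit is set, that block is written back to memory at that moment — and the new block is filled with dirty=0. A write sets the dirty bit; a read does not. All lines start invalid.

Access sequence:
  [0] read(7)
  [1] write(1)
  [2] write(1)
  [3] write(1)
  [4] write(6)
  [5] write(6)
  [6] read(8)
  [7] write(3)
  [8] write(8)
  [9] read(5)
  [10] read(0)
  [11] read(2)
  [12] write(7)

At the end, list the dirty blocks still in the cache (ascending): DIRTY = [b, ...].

0: R B7 → L1 miss [-]
1: W B1 → L1 miss [D]
2: W B1 → L1 hit [D]
3: W B1 → L1 hit [D]
4: W B6 → L0 miss [D]
5: W B6 → L0 hit [D]
6: R B8 → L2 miss [-]
7: W B3 → L0 miss wb→B6 [D]
8: W B8 → L2 hit [D]
9: R B5 → L2 miss wb→B8 [-]
10: R B0 → L0 miss wb→B3 [-]
11: R B2 → L2 miss [-]
12: W B7 → L1 miss wb→B1 [D]

DIRTY = [7]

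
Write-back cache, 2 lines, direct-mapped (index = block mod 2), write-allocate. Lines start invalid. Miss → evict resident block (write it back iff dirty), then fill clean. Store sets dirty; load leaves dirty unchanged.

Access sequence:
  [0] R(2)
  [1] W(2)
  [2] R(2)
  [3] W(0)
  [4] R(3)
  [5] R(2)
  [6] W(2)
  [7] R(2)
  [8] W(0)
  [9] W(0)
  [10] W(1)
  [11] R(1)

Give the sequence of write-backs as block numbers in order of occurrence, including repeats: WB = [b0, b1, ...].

0: R B2 -> L0 miss  d=-]
1: W B2 -> L0 hit  d=D]
2: R B2 -> L0 hit  d=D]
3: W B0 -> L0 miss wb->B2  d=D]
4: R B3 -> L1 miss  d=-]
5: R B2 -> L0 miss wb->B0  d=-]
6: W B2 -> L0 hit  d=D]
7: R B2 -> L0 hit  d=D]
8: W B0 -> L0 miss wb->B2  d=D]
9: W B0 -> L0 hit  d=D]
10: W B1 -> L1 miss  d=D]
11: R B1 -> L1 hit  d=D]

WB = [2, 0, 2]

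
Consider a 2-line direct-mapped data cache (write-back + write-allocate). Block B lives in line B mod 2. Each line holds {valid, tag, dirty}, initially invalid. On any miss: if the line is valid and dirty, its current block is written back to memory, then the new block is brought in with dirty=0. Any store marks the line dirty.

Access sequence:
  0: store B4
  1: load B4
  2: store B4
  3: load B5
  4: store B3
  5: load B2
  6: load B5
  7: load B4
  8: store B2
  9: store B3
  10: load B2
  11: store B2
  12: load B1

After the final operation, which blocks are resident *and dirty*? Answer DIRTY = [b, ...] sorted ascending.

DIRTY = [2]

  0 | W B4 → L0 miss [D]
  1 | R B4 → L0 hit [D]
  2 | W B4 → L0 hit [D]
  3 | R B5 → L1 miss [-]
  4 | W B3 → L1 miss [D]
  5 | R B2 → L0 miss wb→B4 [-]
  6 | R B5 → L1 miss wb→B3 [-]
  7 | R B4 → L0 miss [-]
  8 | W B2 → L0 miss [D]
  9 | W B3 → L1 miss [D]
  10 | R B2 → L0 hit [D]
  11 | W B2 → L0 hit [D]
  12 | R B1 → L1 miss wb→B3 [-]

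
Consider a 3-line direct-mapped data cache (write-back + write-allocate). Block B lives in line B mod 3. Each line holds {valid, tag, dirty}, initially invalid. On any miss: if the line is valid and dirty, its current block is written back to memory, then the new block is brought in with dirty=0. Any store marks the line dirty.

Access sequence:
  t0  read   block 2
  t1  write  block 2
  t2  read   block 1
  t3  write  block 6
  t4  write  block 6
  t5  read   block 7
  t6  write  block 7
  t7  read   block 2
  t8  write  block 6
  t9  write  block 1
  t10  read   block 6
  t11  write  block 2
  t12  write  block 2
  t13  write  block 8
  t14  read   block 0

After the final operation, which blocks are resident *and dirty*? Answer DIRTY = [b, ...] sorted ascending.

DIRTY = [1, 8]

0: R B2 → L2 miss [-]
1: W B2 → L2 hit [D]
2: R B1 → L1 miss [-]
3: W B6 → L0 miss [D]
4: W B6 → L0 hit [D]
5: R B7 → L1 miss [-]
6: W B7 → L1 hit [D]
7: R B2 → L2 hit [D]
8: W B6 → L0 hit [D]
9: W B1 → L1 miss wb→B7 [D]
10: R B6 → L0 hit [D]
11: W B2 → L2 hit [D]
12: W B2 → L2 hit [D]
13: W B8 → L2 miss wb→B2 [D]
14: R B0 → L0 miss wb→B6 [-]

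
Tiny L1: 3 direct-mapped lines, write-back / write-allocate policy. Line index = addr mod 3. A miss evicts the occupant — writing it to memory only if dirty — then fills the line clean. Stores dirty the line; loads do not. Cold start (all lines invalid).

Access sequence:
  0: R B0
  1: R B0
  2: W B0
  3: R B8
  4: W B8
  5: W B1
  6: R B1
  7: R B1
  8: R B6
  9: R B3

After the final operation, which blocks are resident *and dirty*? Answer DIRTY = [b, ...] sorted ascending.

DIRTY = [1, 8]

  0 | R B0 → L0 miss [-]
  1 | R B0 → L0 hit [-]
  2 | W B0 → L0 hit [D]
  3 | R B8 → L2 miss [-]
  4 | W B8 → L2 hit [D]
  5 | W B1 → L1 miss [D]
  6 | R B1 → L1 hit [D]
  7 | R B1 → L1 hit [D]
  8 | R B6 → L0 miss wb→B0 [-]
  9 | R B3 → L0 miss [-]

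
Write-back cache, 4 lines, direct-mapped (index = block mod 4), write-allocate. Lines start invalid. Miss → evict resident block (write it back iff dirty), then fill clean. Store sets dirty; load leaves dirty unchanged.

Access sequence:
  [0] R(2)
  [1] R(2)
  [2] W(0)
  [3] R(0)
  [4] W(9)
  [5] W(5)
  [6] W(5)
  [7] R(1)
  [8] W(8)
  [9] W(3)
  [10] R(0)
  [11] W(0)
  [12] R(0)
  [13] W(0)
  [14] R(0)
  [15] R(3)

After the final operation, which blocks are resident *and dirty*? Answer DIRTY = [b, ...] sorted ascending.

DIRTY = [0, 3]

  0 | R B2 → L2 miss [-]
  1 | R B2 → L2 hit [-]
  2 | W B0 → L0 miss [D]
  3 | R B0 → L0 hit [D]
  4 | W B9 → L1 miss [D]
  5 | W B5 → L1 miss wb→B9 [D]
  6 | W B5 → L1 hit [D]
  7 | R B1 → L1 miss wb→B5 [-]
  8 | W B8 → L0 miss wb→B0 [D]
  9 | W B3 → L3 miss [D]
  10 | R B0 → L0 miss wb→B8 [-]
  11 | W B0 → L0 hit [D]
  12 | R B0 → L0 hit [D]
  13 | W B0 → L0 hit [D]
  14 | R B0 → L0 hit [D]
  15 | R B3 → L3 hit [D]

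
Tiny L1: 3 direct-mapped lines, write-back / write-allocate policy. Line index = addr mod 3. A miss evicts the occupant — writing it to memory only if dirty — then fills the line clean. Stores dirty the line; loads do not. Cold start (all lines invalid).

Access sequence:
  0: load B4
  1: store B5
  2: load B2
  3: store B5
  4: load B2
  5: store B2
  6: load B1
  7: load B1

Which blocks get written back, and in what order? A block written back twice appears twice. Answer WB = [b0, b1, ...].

0: R B4 → L1 miss [-]
1: W B5 → L2 miss [D]
2: R B2 → L2 miss wb→B5 [-]
3: W B5 → L2 miss [D]
4: R B2 → L2 miss wb→B5 [-]
5: W B2 → L2 hit [D]
6: R B1 → L1 miss [-]
7: R B1 → L1 hit [-]

WB = [5, 5]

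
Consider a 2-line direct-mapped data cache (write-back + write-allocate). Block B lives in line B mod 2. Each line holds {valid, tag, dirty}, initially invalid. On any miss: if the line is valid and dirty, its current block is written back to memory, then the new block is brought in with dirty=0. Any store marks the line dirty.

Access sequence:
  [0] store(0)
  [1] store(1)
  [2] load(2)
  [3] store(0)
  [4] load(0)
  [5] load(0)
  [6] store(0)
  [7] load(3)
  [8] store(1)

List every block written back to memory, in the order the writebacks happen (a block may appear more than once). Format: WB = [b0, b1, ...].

  0 | W B0 → L0 miss [D]
  1 | W B1 → L1 miss [D]
  2 | R B2 → L0 miss wb→B0 [-]
  3 | W B0 → L0 miss [D]
  4 | R B0 → L0 hit [D]
  5 | R B0 → L0 hit [D]
  6 | W B0 → L0 hit [D]
  7 | R B3 → L1 miss wb→B1 [-]
  8 | W B1 → L1 miss [D]

WB = [0, 1]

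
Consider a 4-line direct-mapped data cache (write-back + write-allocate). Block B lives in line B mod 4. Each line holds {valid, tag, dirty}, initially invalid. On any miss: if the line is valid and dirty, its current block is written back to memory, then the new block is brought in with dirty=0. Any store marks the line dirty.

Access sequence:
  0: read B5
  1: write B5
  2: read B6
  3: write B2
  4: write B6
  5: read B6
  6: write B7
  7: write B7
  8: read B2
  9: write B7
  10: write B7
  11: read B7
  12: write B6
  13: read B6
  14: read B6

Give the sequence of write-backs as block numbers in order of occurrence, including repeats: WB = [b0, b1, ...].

0: R B5 → L1 miss [-]
1: W B5 → L1 hit [D]
2: R B6 → L2 miss [-]
3: W B2 → L2 miss [D]
4: W B6 → L2 miss wb→B2 [D]
5: R B6 → L2 hit [D]
6: W B7 → L3 miss [D]
7: W B7 → L3 hit [D]
8: R B2 → L2 miss wb→B6 [-]
9: W B7 → L3 hit [D]
10: W B7 → L3 hit [D]
11: R B7 → L3 hit [D]
12: W B6 → L2 miss [D]
13: R B6 → L2 hit [D]
14: R B6 → L2 hit [D]

WB = [2, 6]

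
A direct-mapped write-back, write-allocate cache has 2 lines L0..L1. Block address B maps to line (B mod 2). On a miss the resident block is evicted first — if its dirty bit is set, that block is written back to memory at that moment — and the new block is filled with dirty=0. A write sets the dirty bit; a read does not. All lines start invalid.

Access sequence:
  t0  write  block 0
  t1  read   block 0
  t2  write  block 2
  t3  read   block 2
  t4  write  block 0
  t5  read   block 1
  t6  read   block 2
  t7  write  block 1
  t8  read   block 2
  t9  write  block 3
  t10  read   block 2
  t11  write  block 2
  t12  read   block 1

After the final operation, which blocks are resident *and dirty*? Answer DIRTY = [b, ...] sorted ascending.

0: W B0 -> L0 miss  d=D]
1: R B0 -> L0 hit  d=D]
2: W B2 -> L0 miss wb->B0  d=D]
3: R B2 -> L0 hit  d=D]
4: W B0 -> L0 miss wb->B2  d=D]
5: R B1 -> L1 miss  d=-]
6: R B2 -> L0 miss wb->B0  d=-]
7: W B1 -> L1 hit  d=D]
8: R B2 -> L0 hit  d=-]
9: W B3 -> L1 miss wb->B1  d=D]
10: R B2 -> L0 hit  d=-]
11: W B2 -> L0 hit  d=D]
12: R B1 -> L1 miss wb->B3  d=-]

DIRTY = [2]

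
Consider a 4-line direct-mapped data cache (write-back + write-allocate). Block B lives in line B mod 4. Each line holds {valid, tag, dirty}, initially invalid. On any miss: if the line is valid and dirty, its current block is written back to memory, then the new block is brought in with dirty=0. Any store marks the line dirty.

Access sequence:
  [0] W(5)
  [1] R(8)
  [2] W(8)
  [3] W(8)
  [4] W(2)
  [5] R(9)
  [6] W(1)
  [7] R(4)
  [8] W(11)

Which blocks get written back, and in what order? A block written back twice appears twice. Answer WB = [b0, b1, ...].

WB = [5, 8]

0: W B5 → L1 miss [D]
1: R B8 → L0 miss [-]
2: W B8 → L0 hit [D]
3: W B8 → L0 hit [D]
4: W B2 → L2 miss [D]
5: R B9 → L1 miss wb→B5 [-]
6: W B1 → L1 miss [D]
7: R B4 → L0 miss wb→B8 [-]
8: W B11 → L3 miss [D]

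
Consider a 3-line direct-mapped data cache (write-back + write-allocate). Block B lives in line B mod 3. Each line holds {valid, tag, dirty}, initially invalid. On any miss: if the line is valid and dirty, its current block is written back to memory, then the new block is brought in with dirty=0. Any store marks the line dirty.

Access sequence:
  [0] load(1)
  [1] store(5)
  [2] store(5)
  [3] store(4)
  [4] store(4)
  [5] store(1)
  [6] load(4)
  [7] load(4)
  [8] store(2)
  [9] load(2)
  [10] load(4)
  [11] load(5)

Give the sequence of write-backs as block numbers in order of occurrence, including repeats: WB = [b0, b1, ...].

  0 | R B1 → L1 miss [-]
  1 | W B5 → L2 miss [D]
  2 | W B5 → L2 hit [D]
  3 | W B4 → L1 miss [D]
  4 | W B4 → L1 hit [D]
  5 | W B1 → L1 miss wb→B4 [D]
  6 | R B4 → L1 miss wb→B1 [-]
  7 | R B4 → L1 hit [-]
  8 | W B2 → L2 miss wb→B5 [D]
  9 | R B2 → L2 hit [D]
  10 | R B4 → L1 hit [-]
  11 | R B5 → L2 miss wb→B2 [-]

WB = [4, 1, 5, 2]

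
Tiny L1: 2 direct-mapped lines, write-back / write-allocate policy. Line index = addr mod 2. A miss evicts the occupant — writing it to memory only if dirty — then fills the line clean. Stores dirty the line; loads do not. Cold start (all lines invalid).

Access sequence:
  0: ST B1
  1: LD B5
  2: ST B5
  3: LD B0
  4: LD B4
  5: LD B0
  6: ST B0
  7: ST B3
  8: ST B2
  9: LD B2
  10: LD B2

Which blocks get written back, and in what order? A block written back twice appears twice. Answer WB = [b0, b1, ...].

0: W B1 → L1 miss [D]
1: R B5 → L1 miss wb→B1 [-]
2: W B5 → L1 hit [D]
3: R B0 → L0 miss [-]
4: R B4 → L0 miss [-]
5: R B0 → L0 miss [-]
6: W B0 → L0 hit [D]
7: W B3 → L1 miss wb→B5 [D]
8: W B2 → L0 miss wb→B0 [D]
9: R B2 → L0 hit [D]
10: R B2 → L0 hit [D]

WB = [1, 5, 0]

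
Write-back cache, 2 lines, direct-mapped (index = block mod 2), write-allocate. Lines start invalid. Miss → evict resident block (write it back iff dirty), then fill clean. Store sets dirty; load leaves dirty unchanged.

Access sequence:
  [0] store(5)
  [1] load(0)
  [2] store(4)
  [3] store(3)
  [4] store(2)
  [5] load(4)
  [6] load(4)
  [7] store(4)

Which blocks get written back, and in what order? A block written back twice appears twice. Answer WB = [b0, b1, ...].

0: W B5 → L1 miss [D]
1: R B0 → L0 miss [-]
2: W B4 → L0 miss [D]
3: W B3 → L1 miss wb→B5 [D]
4: W B2 → L0 miss wb→B4 [D]
5: R B4 → L0 miss wb→B2 [-]
6: R B4 → L0 hit [-]
7: W B4 → L0 hit [D]

WB = [5, 4, 2]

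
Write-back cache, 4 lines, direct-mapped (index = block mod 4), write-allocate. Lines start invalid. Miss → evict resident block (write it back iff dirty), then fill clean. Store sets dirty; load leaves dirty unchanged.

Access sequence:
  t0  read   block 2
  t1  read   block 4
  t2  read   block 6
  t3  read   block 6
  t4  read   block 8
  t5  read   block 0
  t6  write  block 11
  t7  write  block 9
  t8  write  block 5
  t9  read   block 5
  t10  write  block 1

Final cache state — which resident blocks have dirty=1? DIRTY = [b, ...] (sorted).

DIRTY = [1, 11]

0: R B2 → L2 miss [-]
1: R B4 → L0 miss [-]
2: R B6 → L2 miss [-]
3: R B6 → L2 hit [-]
4: R B8 → L0 miss [-]
5: R B0 → L0 miss [-]
6: W B11 → L3 miss [D]
7: W B9 → L1 miss [D]
8: W B5 → L1 miss wb→B9 [D]
9: R B5 → L1 hit [D]
10: W B1 → L1 miss wb→B5 [D]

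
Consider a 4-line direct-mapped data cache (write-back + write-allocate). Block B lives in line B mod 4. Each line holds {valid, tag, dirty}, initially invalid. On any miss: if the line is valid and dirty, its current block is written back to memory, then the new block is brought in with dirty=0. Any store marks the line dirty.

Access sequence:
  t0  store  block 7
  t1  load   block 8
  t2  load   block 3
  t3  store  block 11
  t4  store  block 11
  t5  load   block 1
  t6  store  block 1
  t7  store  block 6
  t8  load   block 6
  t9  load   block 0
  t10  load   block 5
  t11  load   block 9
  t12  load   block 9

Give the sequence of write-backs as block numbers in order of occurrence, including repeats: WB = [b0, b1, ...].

WB = [7, 1]

0: W B7 -> L3 miss  d=D]
1: R B8 -> L0 miss  d=-]
2: R B3 -> L3 miss wb->B7  d=-]
3: W B11 -> L3 miss  d=D]
4: W B11 -> L3 hit  d=D]
5: R B1 -> L1 miss  d=-]
6: W B1 -> L1 hit  d=D]
7: W B6 -> L2 miss  d=D]
8: R B6 -> L2 hit  d=D]
9: R B0 -> L0 miss  d=-]
10: R B5 -> L1 miss wb->B1  d=-]
11: R B9 -> L1 miss  d=-]
12: R B9 -> L1 hit  d=-]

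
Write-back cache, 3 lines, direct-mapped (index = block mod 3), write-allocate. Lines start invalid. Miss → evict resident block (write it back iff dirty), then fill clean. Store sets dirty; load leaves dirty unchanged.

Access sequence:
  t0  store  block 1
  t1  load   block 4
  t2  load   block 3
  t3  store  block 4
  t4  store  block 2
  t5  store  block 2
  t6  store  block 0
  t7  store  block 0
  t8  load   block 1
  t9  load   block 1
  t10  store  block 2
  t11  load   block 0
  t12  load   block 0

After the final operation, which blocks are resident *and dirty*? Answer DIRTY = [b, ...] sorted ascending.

DIRTY = [0, 2]

0: W B1 → L1 miss [D]
1: R B4 → L1 miss wb→B1 [-]
2: R B3 → L0 miss [-]
3: W B4 → L1 hit [D]
4: W B2 → L2 miss [D]
5: W B2 → L2 hit [D]
6: W B0 → L0 miss [D]
7: W B0 → L0 hit [D]
8: R B1 → L1 miss wb→B4 [-]
9: R B1 → L1 hit [-]
10: W B2 → L2 hit [D]
11: R B0 → L0 hit [D]
12: R B0 → L0 hit [D]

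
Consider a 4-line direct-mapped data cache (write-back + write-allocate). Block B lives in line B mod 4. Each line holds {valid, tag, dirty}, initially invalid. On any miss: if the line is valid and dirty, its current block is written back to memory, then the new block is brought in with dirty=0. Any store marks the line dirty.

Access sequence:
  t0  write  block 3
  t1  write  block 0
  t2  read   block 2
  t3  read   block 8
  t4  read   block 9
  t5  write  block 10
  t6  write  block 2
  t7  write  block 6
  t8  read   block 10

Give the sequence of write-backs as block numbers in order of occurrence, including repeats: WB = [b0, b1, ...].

WB = [0, 10, 2, 6]

  0 | W B3 → L3 miss [D]
  1 | W B0 → L0 miss [D]
  2 | R B2 → L2 miss [-]
  3 | R B8 → L0 miss wb→B0 [-]
  4 | R B9 → L1 miss [-]
  5 | W B10 → L2 miss [D]
  6 | W B2 → L2 miss wb→B10 [D]
  7 | W B6 → L2 miss wb→B2 [D]
  8 | R B10 → L2 miss wb→B6 [-]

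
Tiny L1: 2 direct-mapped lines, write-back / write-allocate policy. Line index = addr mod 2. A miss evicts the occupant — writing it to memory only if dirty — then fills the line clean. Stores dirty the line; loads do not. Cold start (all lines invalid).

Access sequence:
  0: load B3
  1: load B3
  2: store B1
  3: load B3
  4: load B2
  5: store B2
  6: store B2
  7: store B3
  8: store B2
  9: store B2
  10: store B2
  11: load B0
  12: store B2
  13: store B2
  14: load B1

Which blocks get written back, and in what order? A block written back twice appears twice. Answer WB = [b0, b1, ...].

WB = [1, 2, 3]

0: R B3 → L1 miss [-]
1: R B3 → L1 hit [-]
2: W B1 → L1 miss [D]
3: R B3 → L1 miss wb→B1 [-]
4: R B2 → L0 miss [-]
5: W B2 → L0 hit [D]
6: W B2 → L0 hit [D]
7: W B3 → L1 hit [D]
8: W B2 → L0 hit [D]
9: W B2 → L0 hit [D]
10: W B2 → L0 hit [D]
11: R B0 → L0 miss wb→B2 [-]
12: W B2 → L0 miss [D]
13: W B2 → L0 hit [D]
14: R B1 → L1 miss wb→B3 [-]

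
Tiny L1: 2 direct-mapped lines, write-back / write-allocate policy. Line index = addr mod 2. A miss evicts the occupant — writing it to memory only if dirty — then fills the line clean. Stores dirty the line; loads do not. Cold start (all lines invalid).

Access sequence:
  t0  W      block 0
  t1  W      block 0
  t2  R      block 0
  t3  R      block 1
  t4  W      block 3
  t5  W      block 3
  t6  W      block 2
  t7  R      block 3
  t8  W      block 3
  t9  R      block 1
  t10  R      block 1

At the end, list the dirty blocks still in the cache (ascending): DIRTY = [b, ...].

  0 | W B0 → L0 miss [D]
  1 | W B0 → L0 hit [D]
  2 | R B0 → L0 hit [D]
  3 | R B1 → L1 miss [-]
  4 | W B3 → L1 miss [D]
  5 | W B3 → L1 hit [D]
  6 | W B2 → L0 miss wb→B0 [D]
  7 | R B3 → L1 hit [D]
  8 | W B3 → L1 hit [D]
  9 | R B1 → L1 miss wb→B3 [-]
  10 | R B1 → L1 hit [-]

DIRTY = [2]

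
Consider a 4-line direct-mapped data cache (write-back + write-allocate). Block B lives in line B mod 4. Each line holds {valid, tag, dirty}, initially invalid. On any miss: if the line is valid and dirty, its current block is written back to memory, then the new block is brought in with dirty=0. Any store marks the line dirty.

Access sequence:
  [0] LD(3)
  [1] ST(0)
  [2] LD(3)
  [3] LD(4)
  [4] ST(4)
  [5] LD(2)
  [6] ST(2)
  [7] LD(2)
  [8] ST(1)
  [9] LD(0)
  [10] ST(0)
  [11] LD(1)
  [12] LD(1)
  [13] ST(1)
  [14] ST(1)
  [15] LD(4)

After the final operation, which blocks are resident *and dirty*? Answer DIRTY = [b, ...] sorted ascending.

0: R B3 -> L3 miss  d=-]
1: W B0 -> L0 miss  d=D]
2: R B3 -> L3 hit  d=-]
3: R B4 -> L0 miss wb->B0  d=-]
4: W B4 -> L0 hit  d=D]
5: R B2 -> L2 miss  d=-]
6: W B2 -> L2 hit  d=D]
7: R B2 -> L2 hit  d=D]
8: W B1 -> L1 miss  d=D]
9: R B0 -> L0 miss wb->B4  d=-]
10: W B0 -> L0 hit  d=D]
11: R B1 -> L1 hit  d=D]
12: R B1 -> L1 hit  d=D]
13: W B1 -> L1 hit  d=D]
14: W B1 -> L1 hit  d=D]
15: R B4 -> L0 miss wb->B0  d=-]

DIRTY = [1, 2]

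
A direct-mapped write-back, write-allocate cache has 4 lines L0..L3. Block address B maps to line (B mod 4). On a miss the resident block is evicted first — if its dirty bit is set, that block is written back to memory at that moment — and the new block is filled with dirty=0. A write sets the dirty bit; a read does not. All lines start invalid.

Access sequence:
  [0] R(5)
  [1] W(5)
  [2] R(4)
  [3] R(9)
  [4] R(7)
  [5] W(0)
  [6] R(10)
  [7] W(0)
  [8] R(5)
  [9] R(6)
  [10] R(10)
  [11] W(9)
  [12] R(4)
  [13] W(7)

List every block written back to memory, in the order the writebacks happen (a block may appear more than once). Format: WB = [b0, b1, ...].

0: R B5 → L1 miss [-]
1: W B5 → L1 hit [D]
2: R B4 → L0 miss [-]
3: R B9 → L1 miss wb→B5 [-]
4: R B7 → L3 miss [-]
5: W B0 → L0 miss [D]
6: R B10 → L2 miss [-]
7: W B0 → L0 hit [D]
8: R B5 → L1 miss [-]
9: R B6 → L2 miss [-]
10: R B10 → L2 miss [-]
11: W B9 → L1 miss [D]
12: R B4 → L0 miss wb→B0 [-]
13: W B7 → L3 hit [D]

WB = [5, 0]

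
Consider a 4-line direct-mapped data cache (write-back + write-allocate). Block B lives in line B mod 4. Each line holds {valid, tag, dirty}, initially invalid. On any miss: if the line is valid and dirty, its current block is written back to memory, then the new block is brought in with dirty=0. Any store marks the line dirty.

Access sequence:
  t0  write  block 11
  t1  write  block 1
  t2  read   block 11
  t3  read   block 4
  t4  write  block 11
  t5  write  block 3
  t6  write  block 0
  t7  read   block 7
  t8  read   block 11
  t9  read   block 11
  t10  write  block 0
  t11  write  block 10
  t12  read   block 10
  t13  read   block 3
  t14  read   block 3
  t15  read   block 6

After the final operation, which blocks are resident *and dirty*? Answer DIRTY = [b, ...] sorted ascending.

0: W B11 -> L3 miss  d=D]
1: W B1 -> L1 miss  d=D]
2: R B11 -> L3 hit  d=D]
3: R B4 -> L0 miss  d=-]
4: W B11 -> L3 hit  d=D]
5: W B3 -> L3 miss wb->B11  d=D]
6: W B0 -> L0 miss  d=D]
7: R B7 -> L3 miss wb->B3  d=-]
8: R B11 -> L3 miss  d=-]
9: R B11 -> L3 hit  d=-]
10: W B0 -> L0 hit  d=D]
11: W B10 -> L2 miss  d=D]
12: R B10 -> L2 hit  d=D]
13: R B3 -> L3 miss  d=-]
14: R B3 -> L3 hit  d=-]
15: R B6 -> L2 miss wb->B10  d=-]

DIRTY = [0, 1]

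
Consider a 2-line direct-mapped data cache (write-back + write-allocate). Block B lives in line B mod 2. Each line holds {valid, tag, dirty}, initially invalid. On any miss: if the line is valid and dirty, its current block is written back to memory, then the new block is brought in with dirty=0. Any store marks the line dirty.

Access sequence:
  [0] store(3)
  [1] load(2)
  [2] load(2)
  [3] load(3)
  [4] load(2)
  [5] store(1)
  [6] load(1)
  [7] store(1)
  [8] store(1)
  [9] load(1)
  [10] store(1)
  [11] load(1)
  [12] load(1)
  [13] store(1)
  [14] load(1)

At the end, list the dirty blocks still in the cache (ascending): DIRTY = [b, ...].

  0 | W B3 → L1 miss [D]
  1 | R B2 → L0 miss [-]
  2 | R B2 → L0 hit [-]
  3 | R B3 → L1 hit [D]
  4 | R B2 → L0 hit [-]
  5 | W B1 → L1 miss wb→B3 [D]
  6 | R B1 → L1 hit [D]
  7 | W B1 → L1 hit [D]
  8 | W B1 → L1 hit [D]
  9 | R B1 → L1 hit [D]
  10 | W B1 → L1 hit [D]
  11 | R B1 → L1 hit [D]
  12 | R B1 → L1 hit [D]
  13 | W B1 → L1 hit [D]
  14 | R B1 → L1 hit [D]

DIRTY = [1]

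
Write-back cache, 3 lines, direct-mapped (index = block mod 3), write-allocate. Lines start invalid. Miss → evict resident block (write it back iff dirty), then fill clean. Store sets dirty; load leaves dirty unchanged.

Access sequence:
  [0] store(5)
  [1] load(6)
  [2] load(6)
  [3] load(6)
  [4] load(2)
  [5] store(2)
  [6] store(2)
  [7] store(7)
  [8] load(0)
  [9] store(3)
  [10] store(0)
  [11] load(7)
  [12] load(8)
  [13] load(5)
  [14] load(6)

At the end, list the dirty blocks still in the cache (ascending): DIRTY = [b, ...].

0: W B5 -> L2 miss  d=D]
1: R B6 -> L0 miss  d=-]
2: R B6 -> L0 hit  d=-]
3: R B6 -> L0 hit  d=-]
4: R B2 -> L2 miss wb->B5  d=-]
5: W B2 -> L2 hit  d=D]
6: W B2 -> L2 hit  d=D]
7: W B7 -> L1 miss  d=D]
8: R B0 -> L0 miss  d=-]
9: W B3 -> L0 miss  d=D]
10: W B0 -> L0 miss wb->B3  d=D]
11: R B7 -> L1 hit  d=D]
12: R B8 -> L2 miss wb->B2  d=-]
13: R B5 -> L2 miss  d=-]
14: R B6 -> L0 miss wb->B0  d=-]

DIRTY = [7]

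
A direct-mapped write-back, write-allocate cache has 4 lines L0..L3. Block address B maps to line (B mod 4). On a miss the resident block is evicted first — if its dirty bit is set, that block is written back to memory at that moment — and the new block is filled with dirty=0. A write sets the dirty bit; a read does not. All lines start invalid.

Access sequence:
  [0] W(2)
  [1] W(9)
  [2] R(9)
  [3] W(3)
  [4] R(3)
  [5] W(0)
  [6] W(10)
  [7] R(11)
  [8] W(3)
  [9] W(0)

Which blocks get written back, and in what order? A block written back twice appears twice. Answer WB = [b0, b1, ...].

  0 | W B2 → L2 miss [D]
  1 | W B9 → L1 miss [D]
  2 | R B9 → L1 hit [D]
  3 | W B3 → L3 miss [D]
  4 | R B3 → L3 hit [D]
  5 | W B0 → L0 miss [D]
  6 | W B10 → L2 miss wb→B2 [D]
  7 | R B11 → L3 miss wb→B3 [-]
  8 | W B3 → L3 miss [D]
  9 | W B0 → L0 hit [D]

WB = [2, 3]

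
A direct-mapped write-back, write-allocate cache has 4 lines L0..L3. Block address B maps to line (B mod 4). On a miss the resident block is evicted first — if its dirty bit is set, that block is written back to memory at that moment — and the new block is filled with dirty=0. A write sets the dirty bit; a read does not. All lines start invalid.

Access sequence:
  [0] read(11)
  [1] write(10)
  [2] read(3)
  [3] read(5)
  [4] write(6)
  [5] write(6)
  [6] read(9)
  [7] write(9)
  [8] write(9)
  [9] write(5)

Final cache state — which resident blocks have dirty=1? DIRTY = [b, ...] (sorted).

DIRTY = [5, 6]

0: R B11 → L3 miss [-]
1: W B10 → L2 miss [D]
2: R B3 → L3 miss [-]
3: R B5 → L1 miss [-]
4: W B6 → L2 miss wb→B10 [D]
5: W B6 → L2 hit [D]
6: R B9 → L1 miss [-]
7: W B9 → L1 hit [D]
8: W B9 → L1 hit [D]
9: W B5 → L1 miss wb→B9 [D]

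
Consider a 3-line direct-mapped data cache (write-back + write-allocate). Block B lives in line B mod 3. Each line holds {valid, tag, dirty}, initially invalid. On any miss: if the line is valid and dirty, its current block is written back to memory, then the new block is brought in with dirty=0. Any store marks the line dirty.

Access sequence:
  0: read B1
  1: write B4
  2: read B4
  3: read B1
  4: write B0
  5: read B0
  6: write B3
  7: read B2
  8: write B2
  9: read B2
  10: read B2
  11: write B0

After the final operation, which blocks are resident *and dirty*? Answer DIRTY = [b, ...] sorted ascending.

0: R B1 → L1 miss [-]
1: W B4 → L1 miss [D]
2: R B4 → L1 hit [D]
3: R B1 → L1 miss wb→B4 [-]
4: W B0 → L0 miss [D]
5: R B0 → L0 hit [D]
6: W B3 → L0 miss wb→B0 [D]
7: R B2 → L2 miss [-]
8: W B2 → L2 hit [D]
9: R B2 → L2 hit [D]
10: R B2 → L2 hit [D]
11: W B0 → L0 miss wb→B3 [D]

DIRTY = [0, 2]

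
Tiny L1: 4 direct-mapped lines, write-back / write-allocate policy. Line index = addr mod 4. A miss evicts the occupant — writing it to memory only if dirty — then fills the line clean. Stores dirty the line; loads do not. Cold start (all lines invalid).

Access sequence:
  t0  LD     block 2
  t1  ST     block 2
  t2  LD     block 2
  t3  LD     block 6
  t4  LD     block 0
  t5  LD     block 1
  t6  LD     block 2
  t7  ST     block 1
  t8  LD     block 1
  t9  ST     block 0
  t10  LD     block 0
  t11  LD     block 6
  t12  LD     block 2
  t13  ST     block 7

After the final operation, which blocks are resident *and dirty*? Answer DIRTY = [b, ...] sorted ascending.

  0 | R B2 → L2 miss [-]
  1 | W B2 → L2 hit [D]
  2 | R B2 → L2 hit [D]
  3 | R B6 → L2 miss wb→B2 [-]
  4 | R B0 → L0 miss [-]
  5 | R B1 → L1 miss [-]
  6 | R B2 → L2 miss [-]
  7 | W B1 → L1 hit [D]
  8 | R B1 → L1 hit [D]
  9 | W B0 → L0 hit [D]
  10 | R B0 → L0 hit [D]
  11 | R B6 → L2 miss [-]
  12 | R B2 → L2 miss [-]
  13 | W B7 → L3 miss [D]

DIRTY = [0, 1, 7]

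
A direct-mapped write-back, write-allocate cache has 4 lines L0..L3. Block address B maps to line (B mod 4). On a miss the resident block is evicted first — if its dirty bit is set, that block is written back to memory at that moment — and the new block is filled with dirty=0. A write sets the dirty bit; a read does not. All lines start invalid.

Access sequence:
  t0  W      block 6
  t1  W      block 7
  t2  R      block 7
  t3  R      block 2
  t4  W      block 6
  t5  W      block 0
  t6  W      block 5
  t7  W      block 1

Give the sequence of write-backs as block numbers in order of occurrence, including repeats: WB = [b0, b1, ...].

0: W B6 → L2 miss [D]
1: W B7 → L3 miss [D]
2: R B7 → L3 hit [D]
3: R B2 → L2 miss wb→B6 [-]
4: W B6 → L2 miss [D]
5: W B0 → L0 miss [D]
6: W B5 → L1 miss [D]
7: W B1 → L1 miss wb→B5 [D]

WB = [6, 5]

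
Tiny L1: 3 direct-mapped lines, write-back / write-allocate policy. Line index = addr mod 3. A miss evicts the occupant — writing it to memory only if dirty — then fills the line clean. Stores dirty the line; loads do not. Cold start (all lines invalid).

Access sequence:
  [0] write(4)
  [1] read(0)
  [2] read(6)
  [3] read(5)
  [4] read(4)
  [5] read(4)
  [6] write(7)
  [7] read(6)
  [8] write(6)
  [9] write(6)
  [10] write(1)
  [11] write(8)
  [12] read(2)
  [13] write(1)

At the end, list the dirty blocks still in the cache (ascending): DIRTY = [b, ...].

DIRTY = [1, 6]

0: W B4 -> L1 miss  d=D]
1: R B0 -> L0 miss  d=-]
2: R B6 -> L0 miss  d=-]
3: R B5 -> L2 miss  d=-]
4: R B4 -> L1 hit  d=D]
5: R B4 -> L1 hit  d=D]
6: W B7 -> L1 miss wb->B4  d=D]
7: R B6 -> L0 hit  d=-]
8: W B6 -> L0 hit  d=D]
9: W B6 -> L0 hit  d=D]
10: W B1 -> L1 miss wb->B7  d=D]
11: W B8 -> L2 miss  d=D]
12: R B2 -> L2 miss wb->B8  d=-]
13: W B1 -> L1 hit  d=D]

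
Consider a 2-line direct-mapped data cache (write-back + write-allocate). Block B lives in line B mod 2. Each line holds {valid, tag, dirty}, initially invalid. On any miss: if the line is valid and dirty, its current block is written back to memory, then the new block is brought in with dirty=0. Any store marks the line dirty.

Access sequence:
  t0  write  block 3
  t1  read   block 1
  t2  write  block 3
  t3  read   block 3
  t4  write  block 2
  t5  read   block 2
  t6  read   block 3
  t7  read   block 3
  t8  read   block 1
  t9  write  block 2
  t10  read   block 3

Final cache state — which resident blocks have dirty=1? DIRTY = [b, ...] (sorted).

DIRTY = [2]

  0 | W B3 → L1 miss [D]
  1 | R B1 → L1 miss wb→B3 [-]
  2 | W B3 → L1 miss [D]
  3 | R B3 → L1 hit [D]
  4 | W B2 → L0 miss [D]
  5 | R B2 → L0 hit [D]
  6 | R B3 → L1 hit [D]
  7 | R B3 → L1 hit [D]
  8 | R B1 → L1 miss wb→B3 [-]
  9 | W B2 → L0 hit [D]
  10 | R B3 → L1 miss [-]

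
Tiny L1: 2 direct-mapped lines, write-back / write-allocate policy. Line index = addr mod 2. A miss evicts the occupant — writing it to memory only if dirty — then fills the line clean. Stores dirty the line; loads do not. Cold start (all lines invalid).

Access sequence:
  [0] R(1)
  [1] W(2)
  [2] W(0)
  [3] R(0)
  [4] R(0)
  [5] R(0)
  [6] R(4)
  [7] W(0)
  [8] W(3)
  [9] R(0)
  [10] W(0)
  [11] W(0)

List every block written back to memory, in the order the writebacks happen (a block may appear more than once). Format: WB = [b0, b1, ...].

0: R B1 -> L1 miss  d=-]
1: W B2 -> L0 miss  d=D]
2: W B0 -> L0 miss wb->B2  d=D]
3: R B0 -> L0 hit  d=D]
4: R B0 -> L0 hit  d=D]
5: R B0 -> L0 hit  d=D]
6: R B4 -> L0 miss wb->B0  d=-]
7: W B0 -> L0 miss  d=D]
8: W B3 -> L1 miss  d=D]
9: R B0 -> L0 hit  d=D]
10: W B0 -> L0 hit  d=D]
11: W B0 -> L0 hit  d=D]

WB = [2, 0]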